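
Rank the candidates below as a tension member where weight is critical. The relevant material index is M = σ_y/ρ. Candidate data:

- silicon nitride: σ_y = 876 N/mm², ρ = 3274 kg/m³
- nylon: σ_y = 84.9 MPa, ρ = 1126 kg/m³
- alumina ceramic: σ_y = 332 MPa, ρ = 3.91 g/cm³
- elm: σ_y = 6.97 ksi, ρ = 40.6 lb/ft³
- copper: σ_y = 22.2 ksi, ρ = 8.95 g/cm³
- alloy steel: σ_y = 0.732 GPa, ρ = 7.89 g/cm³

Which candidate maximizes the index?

silicon nitride

Convert each candidate to consistent units, then evaluate M:
  silicon nitride: σ_y = 876.0 MPa, ρ = 3274 kg/m³
  nylon: σ_y = 84.90 MPa, ρ = 1126 kg/m³
  alumina ceramic: σ_y = 332.0 MPa, ρ = 3910 kg/m³
  elm: σ_y = 48.06 MPa, ρ = 650.3 kg/m³
  copper: σ_y = 153.1 MPa, ρ = 8950 kg/m³
  alloy steel: σ_y = 732.0 MPa, ρ = 7890 kg/m³
  silicon nitride: M = 268 kN·m/kg
  alloy steel: M = 92.8 kN·m/kg
  alumina ceramic: M = 84.9 kN·m/kg
  nylon: M = 75.4 kN·m/kg
  elm: M = 73.9 kN·m/kg
  copper: M = 17.1 kN·m/kg
Silicon nitride has the largest M.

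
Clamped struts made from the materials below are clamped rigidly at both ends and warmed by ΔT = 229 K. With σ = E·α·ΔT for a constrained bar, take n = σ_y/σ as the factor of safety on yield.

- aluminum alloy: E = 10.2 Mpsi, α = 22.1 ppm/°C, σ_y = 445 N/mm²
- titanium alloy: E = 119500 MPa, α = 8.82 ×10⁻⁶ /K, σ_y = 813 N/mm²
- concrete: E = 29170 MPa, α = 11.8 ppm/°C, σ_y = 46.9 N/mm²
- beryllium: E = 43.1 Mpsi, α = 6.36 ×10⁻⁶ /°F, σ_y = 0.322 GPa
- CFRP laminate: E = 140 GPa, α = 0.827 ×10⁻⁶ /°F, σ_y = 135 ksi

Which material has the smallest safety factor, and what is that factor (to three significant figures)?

In consistent units (E in GPa, α in ×10⁻⁶/K, σ_y in MPa):
  aluminum alloy: E = 70.33, α = 22.1, σ_y = 445.0 → σ = 356 MPa, n = 1.25
  titanium alloy: E = 119.5, α = 8.82, σ_y = 813.0 → σ = 241 MPa, n = 3.37
  concrete: E = 29.17, α = 11.8, σ_y = 46.90 → σ = 78.8 MPa, n = 0.595
  beryllium: E = 297.2, α = 11.4, σ_y = 322.0 → σ = 779 MPa, n = 0.413
  CFRP laminate: E = 140.0, α = 1.49, σ_y = 930.8 → σ = 47.7 MPa, n = 19.5
Beryllium has the lowest safety factor, n = 0.413.

beryllium, n = 0.413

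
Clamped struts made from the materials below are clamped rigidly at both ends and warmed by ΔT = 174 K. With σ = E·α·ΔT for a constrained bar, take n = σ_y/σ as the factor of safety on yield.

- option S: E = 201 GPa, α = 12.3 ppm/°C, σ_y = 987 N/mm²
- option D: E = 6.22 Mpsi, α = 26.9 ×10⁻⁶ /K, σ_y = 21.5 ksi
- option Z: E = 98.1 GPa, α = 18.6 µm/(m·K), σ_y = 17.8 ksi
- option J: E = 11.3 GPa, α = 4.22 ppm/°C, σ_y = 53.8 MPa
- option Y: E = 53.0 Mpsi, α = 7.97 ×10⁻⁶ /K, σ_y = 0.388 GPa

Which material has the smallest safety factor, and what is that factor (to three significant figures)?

With everything in SI (GPa, ×10⁻⁶/K, MPa):
  option S: E = 201.0, α = 12.3, σ_y = 987.0 → σ = 430 MPa, n = 2.29
  option D: E = 42.89, α = 26.9, σ_y = 148.2 → σ = 201 MPa, n = 0.738
  option Z: E = 98.10, α = 18.6, σ_y = 122.7 → σ = 317 MPa, n = 0.387
  option J: E = 11.30, α = 4.22, σ_y = 53.80 → σ = 8.30 MPa, n = 6.48
  option Y: E = 365.4, α = 7.97, σ_y = 388.0 → σ = 507 MPa, n = 0.766
Smallest n: option Z with n = 0.387.

option Z, n = 0.387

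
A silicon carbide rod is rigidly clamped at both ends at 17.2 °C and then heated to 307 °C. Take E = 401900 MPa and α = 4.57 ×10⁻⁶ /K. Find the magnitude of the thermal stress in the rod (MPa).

E = 401900 MPa = 401.9 GPa.
ΔT = 289.8 K. Constrained thermal stress σ = E·α·ΔT = 401.9×10³ MPa × 4.57×10⁻⁶ × 289.8 = 532 MPa (compressive).

532 MPa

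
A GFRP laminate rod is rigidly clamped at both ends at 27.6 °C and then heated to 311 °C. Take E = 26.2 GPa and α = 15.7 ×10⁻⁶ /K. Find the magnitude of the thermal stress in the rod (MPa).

ΔT = 283.4 K. Constrained thermal stress σ = E·α·ΔT = 26.20×10³ MPa × 15.7×10⁻⁶ × 283.4 = 117 MPa (compressive).

117 MPa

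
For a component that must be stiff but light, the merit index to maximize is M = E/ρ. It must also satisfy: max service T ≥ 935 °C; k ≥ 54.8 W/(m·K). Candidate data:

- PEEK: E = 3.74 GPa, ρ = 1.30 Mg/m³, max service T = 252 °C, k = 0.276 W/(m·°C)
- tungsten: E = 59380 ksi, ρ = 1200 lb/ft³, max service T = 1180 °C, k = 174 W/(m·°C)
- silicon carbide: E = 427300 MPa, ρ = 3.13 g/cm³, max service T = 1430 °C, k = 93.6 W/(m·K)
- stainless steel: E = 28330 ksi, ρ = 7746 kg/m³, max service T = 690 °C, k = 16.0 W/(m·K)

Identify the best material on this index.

Screen on constraints: max service T ≥ 935 °C; k ≥ 54.8 W/(m·K). Survivors: tungsten, silicon carbide.
Normalizing units and computing the index:
  tungsten: E = 409.4 GPa, ρ = 19220 kg/m³
  silicon carbide: E = 427.3 GPa, ρ = 3130 kg/m³
  silicon carbide: M = 137 MN·m/kg
  tungsten: M = 21.3 MN·m/kg
The maximum is for silicon carbide.

silicon carbide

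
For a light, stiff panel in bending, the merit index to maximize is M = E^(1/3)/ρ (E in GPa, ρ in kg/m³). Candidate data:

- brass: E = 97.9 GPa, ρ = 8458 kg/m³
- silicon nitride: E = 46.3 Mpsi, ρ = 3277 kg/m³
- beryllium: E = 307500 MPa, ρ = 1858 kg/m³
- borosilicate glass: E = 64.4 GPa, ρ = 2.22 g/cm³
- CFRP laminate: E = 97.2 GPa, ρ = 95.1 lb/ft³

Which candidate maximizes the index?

beryllium

Putting every candidate on a common basis:
  brass: E = 97.90 GPa, ρ = 8458 kg/m³
  silicon nitride: E = 319.2 GPa, ρ = 3277 kg/m³
  beryllium: E = 307.5 GPa, ρ = 1858 kg/m³
  borosilicate glass: E = 64.40 GPa, ρ = 2220 kg/m³
  CFRP laminate: E = 97.20 GPa, ρ = 1523 kg/m³
  beryllium: M = 3.63×10⁻³
  CFRP laminate: M = 3.02×10⁻³
  silicon nitride: M = 2.09×10⁻³
  borosilicate glass: M = 1.81×10⁻³
  brass: M = 0.545×10⁻³
Highest index: beryllium.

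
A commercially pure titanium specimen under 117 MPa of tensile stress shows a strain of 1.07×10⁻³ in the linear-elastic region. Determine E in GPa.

E = σ/ε = 117 MPa / 1.07×10⁻³ = 109300 MPa = 109 GPa.

109 GPa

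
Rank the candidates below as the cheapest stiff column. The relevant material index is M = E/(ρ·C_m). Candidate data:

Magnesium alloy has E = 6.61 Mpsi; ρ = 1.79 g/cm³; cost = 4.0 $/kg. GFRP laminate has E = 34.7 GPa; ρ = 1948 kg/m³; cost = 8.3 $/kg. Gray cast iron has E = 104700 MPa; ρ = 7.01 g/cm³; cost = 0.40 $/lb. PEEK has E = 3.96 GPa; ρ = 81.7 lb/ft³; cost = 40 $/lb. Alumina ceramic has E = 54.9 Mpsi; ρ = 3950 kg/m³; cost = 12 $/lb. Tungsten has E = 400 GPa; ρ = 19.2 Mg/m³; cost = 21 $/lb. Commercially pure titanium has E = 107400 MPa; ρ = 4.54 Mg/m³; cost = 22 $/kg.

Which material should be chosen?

gray cast iron

After converting to SI:
  magnesium alloy: E = 45.57 GPa, ρ = 1790 kg/m³, cost = 4.000 $/kg
  GFRP laminate: E = 34.70 GPa, ρ = 1948 kg/m³, cost = 8.300 $/kg
  gray cast iron: E = 104.7 GPa, ρ = 7010 kg/m³, cost = 0.8818 $/kg
  PEEK: E = 3.960 GPa, ρ = 1309 kg/m³, cost = 88.18 $/kg
  alumina ceramic: E = 378.5 GPa, ρ = 3950 kg/m³, cost = 26.46 $/kg
  tungsten: E = 400.0 GPa, ρ = 19200 kg/m³, cost = 46.30 $/kg
  commercially pure titanium: E = 107.4 GPa, ρ = 4540 kg/m³, cost = 22.00 $/kg
  gray cast iron: M = 16.9 MN·m per $
  magnesium alloy: M = 6.37 MN·m per $
  alumina ceramic: M = 3.62 MN·m per $
  GFRP laminate: M = 2.15 MN·m per $
  commercially pure titanium: M = 1.08 MN·m per $
  tungsten: M = 0.450 MN·m per $
  PEEK: M = 0.0343 MN·m per $
Highest index: gray cast iron.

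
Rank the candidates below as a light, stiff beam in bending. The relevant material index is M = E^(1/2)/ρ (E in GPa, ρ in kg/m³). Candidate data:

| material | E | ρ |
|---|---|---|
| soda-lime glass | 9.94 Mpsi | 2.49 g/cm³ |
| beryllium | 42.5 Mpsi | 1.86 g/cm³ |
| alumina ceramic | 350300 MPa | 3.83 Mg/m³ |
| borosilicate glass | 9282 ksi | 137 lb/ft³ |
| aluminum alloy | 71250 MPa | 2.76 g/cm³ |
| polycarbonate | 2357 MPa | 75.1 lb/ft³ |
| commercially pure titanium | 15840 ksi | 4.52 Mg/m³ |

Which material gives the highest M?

Putting every candidate on a common basis:
  soda-lime glass: E = 68.53 GPa, ρ = 2490 kg/m³
  beryllium: E = 293.0 GPa, ρ = 1860 kg/m³
  alumina ceramic: E = 350.3 GPa, ρ = 3830 kg/m³
  borosilicate glass: E = 64.00 GPa, ρ = 2195 kg/m³
  aluminum alloy: E = 71.25 GPa, ρ = 2760 kg/m³
  polycarbonate: E = 2.357 GPa, ρ = 1203 kg/m³
  commercially pure titanium: E = 109.2 GPa, ρ = 4520 kg/m³
  beryllium: M = 9.20×10⁻³
  alumina ceramic: M = 4.89×10⁻³
  borosilicate glass: M = 3.65×10⁻³
  soda-lime glass: M = 3.32×10⁻³
  aluminum alloy: M = 3.06×10⁻³
  commercially pure titanium: M = 2.31×10⁻³
  polycarbonate: M = 1.28×10⁻³
Beryllium ranks first.

beryllium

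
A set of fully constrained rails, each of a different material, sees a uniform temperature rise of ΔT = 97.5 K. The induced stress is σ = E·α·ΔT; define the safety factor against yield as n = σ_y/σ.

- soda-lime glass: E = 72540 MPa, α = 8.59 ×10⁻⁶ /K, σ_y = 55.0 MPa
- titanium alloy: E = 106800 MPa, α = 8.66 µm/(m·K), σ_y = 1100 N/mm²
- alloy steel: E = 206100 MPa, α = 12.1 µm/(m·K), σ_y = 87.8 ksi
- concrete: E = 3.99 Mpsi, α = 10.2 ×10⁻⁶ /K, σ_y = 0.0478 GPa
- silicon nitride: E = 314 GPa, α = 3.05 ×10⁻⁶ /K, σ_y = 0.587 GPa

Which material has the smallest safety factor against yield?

soda-lime glass

Per material, after unit conversion:
  soda-lime glass: E = 72.54, α = 8.59, σ_y = 55.00 → σ = 60.8 MPa, n = 0.905
  titanium alloy: E = 106.8, α = 8.66, σ_y = 1100 → σ = 90.2 MPa, n = 12.2
  alloy steel: E = 206.1, α = 12.1, σ_y = 605.4 → σ = 243 MPa, n = 2.49
  concrete: E = 27.51, α = 10.2, σ_y = 47.80 → σ = 27.4 MPa, n = 1.75
  silicon nitride: E = 314.0, α = 3.05, σ_y = 587.0 → σ = 93.4 MPa, n = 6.29
Smallest n: soda-lime glass with n = 0.905.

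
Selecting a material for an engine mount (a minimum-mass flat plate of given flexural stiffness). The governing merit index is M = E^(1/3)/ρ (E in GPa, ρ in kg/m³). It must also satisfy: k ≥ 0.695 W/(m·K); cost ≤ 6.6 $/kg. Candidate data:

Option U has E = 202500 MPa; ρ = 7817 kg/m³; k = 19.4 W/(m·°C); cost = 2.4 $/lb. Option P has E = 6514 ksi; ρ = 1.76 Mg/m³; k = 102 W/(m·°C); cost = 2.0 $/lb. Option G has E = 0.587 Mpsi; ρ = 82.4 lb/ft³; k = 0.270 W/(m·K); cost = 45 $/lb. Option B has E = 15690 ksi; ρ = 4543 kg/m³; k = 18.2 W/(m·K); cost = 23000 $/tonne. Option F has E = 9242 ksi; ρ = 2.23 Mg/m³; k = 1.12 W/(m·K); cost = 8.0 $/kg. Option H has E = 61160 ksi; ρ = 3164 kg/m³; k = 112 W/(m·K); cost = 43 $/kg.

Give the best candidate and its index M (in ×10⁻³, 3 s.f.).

option P, M = 2.02×10⁻³

Screen on constraints: k ≥ 0.695 W/(m·K); cost ≤ 6.6 $/kg. Survivors: option U, option P.
Convert each candidate to consistent units, then evaluate M:
  option U: E = 202.5 GPa, ρ = 7817 kg/m³
  option P: E = 44.91 GPa, ρ = 1760 kg/m³
  option P: M = 2.02×10⁻³
  option U: M = 0.751×10⁻³
Option P has the largest M.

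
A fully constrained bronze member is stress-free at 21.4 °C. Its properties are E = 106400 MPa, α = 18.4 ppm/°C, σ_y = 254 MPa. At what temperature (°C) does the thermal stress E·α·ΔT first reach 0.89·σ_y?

E = 106400 MPa = 106.4 GPa.
E·α·ΔT = 226.1 MPa ⇒ ΔT = 226.1 / (106.4×10³ × 18.4×10⁻⁶) = 115.5 K.
T = 21.4 + 115.5 = 136.9 °C.

137 °C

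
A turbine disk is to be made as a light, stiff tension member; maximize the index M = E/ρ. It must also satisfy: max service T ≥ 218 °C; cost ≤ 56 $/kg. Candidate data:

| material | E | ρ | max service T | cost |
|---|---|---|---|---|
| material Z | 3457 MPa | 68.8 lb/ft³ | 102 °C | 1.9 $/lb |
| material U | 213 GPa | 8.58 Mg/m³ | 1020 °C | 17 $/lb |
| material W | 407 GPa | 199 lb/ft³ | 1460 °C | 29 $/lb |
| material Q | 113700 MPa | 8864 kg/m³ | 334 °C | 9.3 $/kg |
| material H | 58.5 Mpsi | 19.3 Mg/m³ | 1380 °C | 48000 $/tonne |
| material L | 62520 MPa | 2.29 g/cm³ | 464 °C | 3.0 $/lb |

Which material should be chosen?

material L

Screen on constraints: max service T ≥ 218 °C; cost ≤ 56 $/kg. Survivors: material U, material Q, material H, material L.
In SI units:
  material U: E = 213.0 GPa, ρ = 8580 kg/m³
  material Q: E = 113.7 GPa, ρ = 8864 kg/m³
  material H: E = 403.3 GPa, ρ = 19300 kg/m³
  material L: E = 62.52 GPa, ρ = 2290 kg/m³
  material L: M = 27.3 MN·m/kg
  material U: M = 24.8 MN·m/kg
  material H: M = 20.9 MN·m/kg
  material Q: M = 12.8 MN·m/kg
Highest index: material L.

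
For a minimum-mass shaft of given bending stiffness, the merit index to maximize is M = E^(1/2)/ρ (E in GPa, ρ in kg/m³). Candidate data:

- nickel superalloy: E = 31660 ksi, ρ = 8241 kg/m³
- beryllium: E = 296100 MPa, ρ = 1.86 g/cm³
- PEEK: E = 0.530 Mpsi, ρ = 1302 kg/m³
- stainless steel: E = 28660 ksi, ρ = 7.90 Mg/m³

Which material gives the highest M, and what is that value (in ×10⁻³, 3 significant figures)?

Convert each candidate to consistent units, then evaluate M:
  nickel superalloy: E = 218.3 GPa, ρ = 8241 kg/m³
  beryllium: E = 296.1 GPa, ρ = 1860 kg/m³
  PEEK: E = 3.654 GPa, ρ = 1302 kg/m³
  stainless steel: E = 197.6 GPa, ρ = 7900 kg/m³
  beryllium: M = 9.25×10⁻³
  nickel superalloy: M = 1.79×10⁻³
  stainless steel: M = 1.78×10⁻³
  PEEK: M = 1.47×10⁻³
Beryllium has the largest M.

beryllium, M = 9.25×10⁻³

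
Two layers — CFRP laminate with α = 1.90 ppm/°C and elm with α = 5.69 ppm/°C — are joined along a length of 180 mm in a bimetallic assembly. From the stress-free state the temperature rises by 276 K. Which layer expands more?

α(CFRP laminate) = 1.90×10⁻⁶/K vs α(elm) = 5.69×10⁻⁶/K.
Higher α expands more for the same ΔT: elm.

elm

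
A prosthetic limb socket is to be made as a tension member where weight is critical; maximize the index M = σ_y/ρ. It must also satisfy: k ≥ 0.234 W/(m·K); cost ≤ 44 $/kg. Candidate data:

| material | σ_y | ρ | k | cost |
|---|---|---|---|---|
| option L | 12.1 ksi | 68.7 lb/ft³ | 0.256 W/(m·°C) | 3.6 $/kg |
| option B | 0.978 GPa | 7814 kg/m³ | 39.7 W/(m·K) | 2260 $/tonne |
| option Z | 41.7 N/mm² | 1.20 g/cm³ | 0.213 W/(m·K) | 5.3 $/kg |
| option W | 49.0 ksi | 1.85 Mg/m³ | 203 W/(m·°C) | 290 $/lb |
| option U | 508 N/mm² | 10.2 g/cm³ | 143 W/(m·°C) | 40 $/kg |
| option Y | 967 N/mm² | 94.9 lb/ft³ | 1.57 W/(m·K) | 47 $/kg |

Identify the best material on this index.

Screen on constraints: k ≥ 0.234 W/(m·K); cost ≤ 44 $/kg. Survivors: option L, option B, option U.
After converting to SI:
  option L: σ_y = 83.43 MPa, ρ = 1100 kg/m³
  option B: σ_y = 978.0 MPa, ρ = 7814 kg/m³
  option U: σ_y = 508.0 MPa, ρ = 10200 kg/m³
  option B: M = 125 kN·m/kg
  option L: M = 75.8 kN·m/kg
  option U: M = 49.8 kN·m/kg
Highest index: option B.

option B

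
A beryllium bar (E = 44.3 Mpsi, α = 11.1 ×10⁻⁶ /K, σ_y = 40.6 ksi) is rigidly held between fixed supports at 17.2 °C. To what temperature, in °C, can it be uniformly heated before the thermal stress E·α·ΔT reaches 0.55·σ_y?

E = 44.3 Mpsi = 305.4 GPa.
σ_y = 40.6 ksi = 279.9 MPa.
E·α·ΔT = 154.0 MPa ⇒ ΔT = 154.0 / (305.4×10³ × 11.1×10⁻⁶) = 45.41 K.
T = 17.2 + 45.41 = 62.61 °C.

62.6 °C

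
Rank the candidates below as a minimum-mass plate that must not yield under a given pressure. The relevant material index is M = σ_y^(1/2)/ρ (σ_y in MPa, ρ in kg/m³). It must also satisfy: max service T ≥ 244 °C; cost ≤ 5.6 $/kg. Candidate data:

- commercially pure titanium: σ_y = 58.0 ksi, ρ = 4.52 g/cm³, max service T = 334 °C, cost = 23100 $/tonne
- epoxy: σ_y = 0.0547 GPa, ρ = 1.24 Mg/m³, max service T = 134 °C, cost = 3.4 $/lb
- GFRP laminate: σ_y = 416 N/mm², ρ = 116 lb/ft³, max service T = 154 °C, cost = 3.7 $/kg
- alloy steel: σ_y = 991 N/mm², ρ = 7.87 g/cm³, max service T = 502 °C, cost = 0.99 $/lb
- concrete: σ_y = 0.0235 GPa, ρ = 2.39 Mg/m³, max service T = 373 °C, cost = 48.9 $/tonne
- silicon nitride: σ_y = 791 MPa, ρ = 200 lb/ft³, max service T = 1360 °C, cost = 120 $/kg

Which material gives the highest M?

Screen on constraints: max service T ≥ 244 °C; cost ≤ 5.6 $/kg. Survivors: alloy steel, concrete.
In SI units:
  alloy steel: σ_y = 991.0 MPa, ρ = 7870 kg/m³
  concrete: σ_y = 23.50 MPa, ρ = 2390 kg/m³
  alloy steel: M = 4.00×10⁻³
  concrete: M = 2.03×10⁻³
Alloy steel ranks first.

alloy steel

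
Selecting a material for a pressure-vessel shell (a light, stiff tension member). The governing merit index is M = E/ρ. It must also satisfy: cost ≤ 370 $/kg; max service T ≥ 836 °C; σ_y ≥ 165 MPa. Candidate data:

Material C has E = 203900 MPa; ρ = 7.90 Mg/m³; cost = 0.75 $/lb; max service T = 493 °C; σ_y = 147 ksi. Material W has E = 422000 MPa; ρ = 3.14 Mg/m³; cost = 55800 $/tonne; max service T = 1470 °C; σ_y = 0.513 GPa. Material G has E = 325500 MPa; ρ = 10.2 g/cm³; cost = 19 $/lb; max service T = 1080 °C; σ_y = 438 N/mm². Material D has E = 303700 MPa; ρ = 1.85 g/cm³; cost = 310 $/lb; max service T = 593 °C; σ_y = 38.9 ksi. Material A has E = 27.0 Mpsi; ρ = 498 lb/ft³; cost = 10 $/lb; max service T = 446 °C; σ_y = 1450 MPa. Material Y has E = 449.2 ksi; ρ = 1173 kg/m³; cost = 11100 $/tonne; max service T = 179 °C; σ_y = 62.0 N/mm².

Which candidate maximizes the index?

Screen on constraints: cost ≤ 370 $/kg; max service T ≥ 836 °C; σ_y ≥ 165 MPa. Survivors: material W, material G.
After converting to SI:
  material W: E = 422.0 GPa, ρ = 3140 kg/m³
  material G: E = 325.5 GPa, ρ = 10200 kg/m³
  material W: M = 134 MN·m/kg
  material G: M = 31.9 MN·m/kg
The maximum is for material W.

material W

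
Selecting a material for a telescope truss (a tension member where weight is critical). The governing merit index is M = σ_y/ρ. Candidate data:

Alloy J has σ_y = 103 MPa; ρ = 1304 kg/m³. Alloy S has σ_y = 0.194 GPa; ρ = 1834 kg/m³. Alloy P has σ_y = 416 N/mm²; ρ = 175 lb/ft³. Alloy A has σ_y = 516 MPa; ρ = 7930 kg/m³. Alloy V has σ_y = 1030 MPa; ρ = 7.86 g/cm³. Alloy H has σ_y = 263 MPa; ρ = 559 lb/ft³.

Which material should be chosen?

After converting to SI:
  alloy J: σ_y = 103.0 MPa, ρ = 1304 kg/m³
  alloy S: σ_y = 194.0 MPa, ρ = 1834 kg/m³
  alloy P: σ_y = 416.0 MPa, ρ = 2803 kg/m³
  alloy A: σ_y = 516.0 MPa, ρ = 7930 kg/m³
  alloy V: σ_y = 1030 MPa, ρ = 7860 kg/m³
  alloy H: σ_y = 263.0 MPa, ρ = 8954 kg/m³
  alloy P: M = 148 kN·m/kg
  alloy V: M = 131 kN·m/kg
  alloy S: M = 106 kN·m/kg
  alloy J: M = 79.0 kN·m/kg
  alloy A: M = 65.1 kN·m/kg
  alloy H: M = 29.4 kN·m/kg
Highest index: alloy P.

alloy P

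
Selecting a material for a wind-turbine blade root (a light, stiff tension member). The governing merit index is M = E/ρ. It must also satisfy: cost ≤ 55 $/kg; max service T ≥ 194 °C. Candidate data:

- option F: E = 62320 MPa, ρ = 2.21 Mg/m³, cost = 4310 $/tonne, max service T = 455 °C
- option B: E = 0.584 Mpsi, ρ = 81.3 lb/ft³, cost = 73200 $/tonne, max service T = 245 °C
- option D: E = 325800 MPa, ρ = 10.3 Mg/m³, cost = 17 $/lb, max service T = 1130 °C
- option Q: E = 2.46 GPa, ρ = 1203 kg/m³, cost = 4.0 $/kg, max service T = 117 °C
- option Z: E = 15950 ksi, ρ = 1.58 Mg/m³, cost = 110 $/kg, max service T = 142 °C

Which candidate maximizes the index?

option D

Screen on constraints: cost ≤ 55 $/kg; max service T ≥ 194 °C. Survivors: option F, option D.
In SI units:
  option F: E = 62.32 GPa, ρ = 2210 kg/m³
  option D: E = 325.8 GPa, ρ = 10300 kg/m³
  option D: M = 31.6 MN·m/kg
  option F: M = 28.2 MN·m/kg
Option D ranks first.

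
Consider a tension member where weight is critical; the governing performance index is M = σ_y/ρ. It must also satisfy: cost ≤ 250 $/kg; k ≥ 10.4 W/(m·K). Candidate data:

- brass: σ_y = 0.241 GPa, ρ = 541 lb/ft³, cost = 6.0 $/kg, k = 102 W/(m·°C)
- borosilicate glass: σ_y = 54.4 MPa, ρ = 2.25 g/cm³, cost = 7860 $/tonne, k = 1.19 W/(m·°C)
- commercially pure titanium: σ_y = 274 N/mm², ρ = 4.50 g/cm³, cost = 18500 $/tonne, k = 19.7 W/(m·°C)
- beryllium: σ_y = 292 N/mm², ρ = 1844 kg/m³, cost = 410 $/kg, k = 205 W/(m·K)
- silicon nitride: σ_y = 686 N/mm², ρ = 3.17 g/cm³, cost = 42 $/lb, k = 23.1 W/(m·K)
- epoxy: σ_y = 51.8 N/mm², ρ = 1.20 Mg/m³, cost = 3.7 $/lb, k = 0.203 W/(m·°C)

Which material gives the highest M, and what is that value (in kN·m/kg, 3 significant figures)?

Screen on constraints: cost ≤ 250 $/kg; k ≥ 10.4 W/(m·K). Survivors: brass, commercially pure titanium, silicon nitride.
Putting every candidate on a common basis:
  brass: σ_y = 241.0 MPa, ρ = 8666 kg/m³
  commercially pure titanium: σ_y = 274.0 MPa, ρ = 4500 kg/m³
  silicon nitride: σ_y = 686.0 MPa, ρ = 3170 kg/m³
  silicon nitride: M = 216 kN·m/kg
  commercially pure titanium: M = 60.9 kN·m/kg
  brass: M = 27.8 kN·m/kg
Highest index: silicon nitride.

silicon nitride, M = 216 kN·m/kg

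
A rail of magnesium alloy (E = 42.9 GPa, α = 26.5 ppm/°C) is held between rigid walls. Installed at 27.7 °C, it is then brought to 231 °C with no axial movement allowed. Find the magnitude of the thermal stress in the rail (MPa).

ΔT = 203.3 K. Constrained thermal stress σ = E·α·ΔT = 42.90×10³ MPa × 26.5×10⁻⁶ × 203.3 = 231 MPa (compressive).

231 MPa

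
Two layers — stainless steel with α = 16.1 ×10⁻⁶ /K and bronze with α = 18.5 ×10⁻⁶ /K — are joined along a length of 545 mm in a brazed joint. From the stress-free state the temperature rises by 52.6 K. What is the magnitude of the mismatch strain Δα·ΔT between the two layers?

Δα = |16.1 − 18.5|×10⁻⁶/K = 2.40×10⁻⁶/K.
Mismatch strain = Δα·ΔT = 2.40×10⁻⁶ × 52.6 = 1.26×10⁻⁴.

1.26×10⁻⁴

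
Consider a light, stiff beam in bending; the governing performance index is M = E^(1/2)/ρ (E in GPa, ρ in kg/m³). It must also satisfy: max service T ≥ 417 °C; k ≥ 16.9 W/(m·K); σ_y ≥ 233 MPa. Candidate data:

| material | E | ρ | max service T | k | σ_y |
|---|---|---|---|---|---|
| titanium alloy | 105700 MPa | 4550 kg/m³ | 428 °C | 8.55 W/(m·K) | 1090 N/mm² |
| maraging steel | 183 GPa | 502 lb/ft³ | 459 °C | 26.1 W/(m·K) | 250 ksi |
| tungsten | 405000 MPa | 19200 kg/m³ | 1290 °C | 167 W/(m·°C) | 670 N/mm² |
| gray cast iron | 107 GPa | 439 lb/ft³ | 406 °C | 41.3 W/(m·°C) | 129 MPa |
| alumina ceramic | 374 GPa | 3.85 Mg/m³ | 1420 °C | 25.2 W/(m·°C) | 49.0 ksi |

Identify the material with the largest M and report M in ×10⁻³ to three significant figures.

Screen on constraints: max service T ≥ 417 °C; k ≥ 16.9 W/(m·K); σ_y ≥ 233 MPa. Survivors: maraging steel, tungsten, alumina ceramic.
After converting to SI:
  maraging steel: E = 183.0 GPa, ρ = 8041 kg/m³
  tungsten: E = 405.0 GPa, ρ = 19200 kg/m³
  alumina ceramic: E = 374.0 GPa, ρ = 3850 kg/m³
  alumina ceramic: M = 5.02×10⁻³
  maraging steel: M = 1.68×10⁻³
  tungsten: M = 1.05×10⁻³
Highest index: alumina ceramic.

alumina ceramic, M = 5.02×10⁻³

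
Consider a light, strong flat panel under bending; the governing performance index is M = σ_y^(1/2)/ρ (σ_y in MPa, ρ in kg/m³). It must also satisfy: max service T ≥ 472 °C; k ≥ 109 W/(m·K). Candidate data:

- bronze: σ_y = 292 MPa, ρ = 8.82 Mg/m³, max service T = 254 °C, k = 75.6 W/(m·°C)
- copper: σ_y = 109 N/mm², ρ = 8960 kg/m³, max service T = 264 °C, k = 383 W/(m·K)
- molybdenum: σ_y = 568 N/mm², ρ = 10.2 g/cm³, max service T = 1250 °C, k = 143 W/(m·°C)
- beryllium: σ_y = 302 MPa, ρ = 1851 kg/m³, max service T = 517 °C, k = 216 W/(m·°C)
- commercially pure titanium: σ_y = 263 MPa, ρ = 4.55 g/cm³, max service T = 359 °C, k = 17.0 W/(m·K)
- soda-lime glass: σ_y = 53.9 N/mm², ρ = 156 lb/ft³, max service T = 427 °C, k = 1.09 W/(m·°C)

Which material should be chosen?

beryllium

Screen on constraints: max service T ≥ 472 °C; k ≥ 109 W/(m·K). Survivors: molybdenum, beryllium.
Putting every candidate on a common basis:
  molybdenum: σ_y = 568.0 MPa, ρ = 10200 kg/m³
  beryllium: σ_y = 302.0 MPa, ρ = 1851 kg/m³
  beryllium: M = 9.39×10⁻³
  molybdenum: M = 2.34×10⁻³
Highest index: beryllium.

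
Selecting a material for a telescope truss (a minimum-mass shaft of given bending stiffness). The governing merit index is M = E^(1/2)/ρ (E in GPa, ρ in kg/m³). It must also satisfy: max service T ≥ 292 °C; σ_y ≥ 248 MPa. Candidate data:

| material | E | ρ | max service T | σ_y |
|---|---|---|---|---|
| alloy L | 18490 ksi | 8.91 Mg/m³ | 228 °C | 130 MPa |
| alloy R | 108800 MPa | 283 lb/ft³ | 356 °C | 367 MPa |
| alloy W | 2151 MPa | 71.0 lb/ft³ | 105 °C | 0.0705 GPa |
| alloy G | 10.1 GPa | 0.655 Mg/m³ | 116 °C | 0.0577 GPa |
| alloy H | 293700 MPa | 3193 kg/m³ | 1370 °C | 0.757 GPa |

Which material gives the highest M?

alloy H

Screen on constraints: max service T ≥ 292 °C; σ_y ≥ 248 MPa. Survivors: alloy R, alloy H.
Convert each candidate to consistent units, then evaluate M:
  alloy R: E = 108.8 GPa, ρ = 4533 kg/m³
  alloy H: E = 293.7 GPa, ρ = 3193 kg/m³
  alloy H: M = 5.37×10⁻³
  alloy R: M = 2.30×10⁻³
Alloy H has the largest M.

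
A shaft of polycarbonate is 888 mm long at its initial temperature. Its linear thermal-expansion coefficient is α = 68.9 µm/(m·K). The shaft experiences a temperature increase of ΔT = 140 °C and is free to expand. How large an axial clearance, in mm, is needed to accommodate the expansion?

ΔL = α·L₀·ΔT = 68.9×10⁻⁶ × 888 mm × 140.0 K = 8.57 mm.

8.57 mm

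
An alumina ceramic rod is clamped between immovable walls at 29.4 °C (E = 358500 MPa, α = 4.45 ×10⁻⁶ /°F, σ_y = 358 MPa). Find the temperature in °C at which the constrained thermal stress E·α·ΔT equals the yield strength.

E = 358500 MPa = 358.5 GPa.
α = 4.45×10⁻⁶/°F × 9/5 = 8.01×10⁻⁶/K.
E·α·ΔT = 358.0 MPa ⇒ ΔT = 358.0 / (358.5×10³ × 8.01×10⁻⁶) = 124.7 K.
T = 29.4 + 124.7 = 154.1 °C.

154 °C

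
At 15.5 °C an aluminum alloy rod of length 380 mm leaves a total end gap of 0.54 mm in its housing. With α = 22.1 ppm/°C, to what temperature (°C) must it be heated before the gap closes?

α·L₀·ΔT = 0.54 mm ⇒ ΔT = 0.54 / (22.1×10⁻⁶ × 380.0) = 64.30 K.
T = 15.5 + 64.30 = 79.80 °C.

79.8 °C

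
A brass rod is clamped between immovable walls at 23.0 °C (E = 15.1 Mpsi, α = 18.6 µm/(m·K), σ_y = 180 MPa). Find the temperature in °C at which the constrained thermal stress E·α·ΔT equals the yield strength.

116 °C

E = 15.1 Mpsi = 104.1 GPa.
E·α·ΔT = 180.0 MPa ⇒ ΔT = 180.0 / (104.1×10³ × 18.6×10⁻⁶) = 92.95 K.
T = 23.0 + 92.95 = 116.0 °C.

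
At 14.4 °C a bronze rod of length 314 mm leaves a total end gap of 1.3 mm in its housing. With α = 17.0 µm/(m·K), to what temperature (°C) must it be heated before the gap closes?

258 °C

α·L₀·ΔT = 1.3 mm ⇒ ΔT = 1.3 / (17.0×10⁻⁶ × 314.0) = 243.5 K.
T = 14.4 + 243.5 = 257.9 °C.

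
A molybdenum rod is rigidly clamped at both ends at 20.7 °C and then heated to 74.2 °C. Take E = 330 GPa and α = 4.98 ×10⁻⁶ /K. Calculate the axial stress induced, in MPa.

87.9 MPa

ΔT = 53.50 K. Constrained thermal stress σ = E·α·ΔT = 330.0×10³ MPa × 4.98×10⁻⁶ × 53.50 = 87.9 MPa (compressive).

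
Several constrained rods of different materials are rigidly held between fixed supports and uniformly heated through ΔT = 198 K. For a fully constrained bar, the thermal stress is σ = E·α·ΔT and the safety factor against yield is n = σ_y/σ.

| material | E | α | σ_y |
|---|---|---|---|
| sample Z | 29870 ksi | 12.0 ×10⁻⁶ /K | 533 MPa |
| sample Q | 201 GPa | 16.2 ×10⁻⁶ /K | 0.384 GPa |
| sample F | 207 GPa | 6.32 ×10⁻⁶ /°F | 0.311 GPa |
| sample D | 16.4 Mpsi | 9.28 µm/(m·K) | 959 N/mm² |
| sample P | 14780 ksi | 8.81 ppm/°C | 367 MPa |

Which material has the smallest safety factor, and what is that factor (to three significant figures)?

sample Q, n = 0.596

With everything in SI (GPa, ×10⁻⁶/K, MPa):
  sample Z: E = 205.9, α = 12.0, σ_y = 533.0 → σ = 489 MPa, n = 1.09
  sample Q: E = 201.0, α = 16.2, σ_y = 384.0 → σ = 645 MPa, n = 0.596
  sample F: E = 207.0, α = 11.4, σ_y = 311.0 → σ = 466 MPa, n = 0.667
  sample D: E = 113.1, α = 9.28, σ_y = 959.0 → σ = 208 MPa, n = 4.62
  sample P: E = 101.9, α = 8.81, σ_y = 367.0 → σ = 178 MPa, n = 2.06
The minimum is sample Q at n = 0.596.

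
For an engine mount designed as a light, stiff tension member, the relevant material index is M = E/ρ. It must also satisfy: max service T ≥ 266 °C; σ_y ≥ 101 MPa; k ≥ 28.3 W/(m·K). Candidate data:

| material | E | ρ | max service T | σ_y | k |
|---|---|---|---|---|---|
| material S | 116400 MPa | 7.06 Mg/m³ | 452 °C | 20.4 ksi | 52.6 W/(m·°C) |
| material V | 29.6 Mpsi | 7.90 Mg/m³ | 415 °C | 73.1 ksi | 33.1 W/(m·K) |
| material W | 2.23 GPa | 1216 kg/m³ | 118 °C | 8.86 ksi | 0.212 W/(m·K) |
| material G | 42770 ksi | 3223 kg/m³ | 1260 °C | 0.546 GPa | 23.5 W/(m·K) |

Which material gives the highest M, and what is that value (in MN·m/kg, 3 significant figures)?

material V, M = 25.8 MN·m/kg

Screen on constraints: max service T ≥ 266 °C; σ_y ≥ 101 MPa; k ≥ 28.3 W/(m·K). Survivors: material S, material V.
After converting to SI:
  material S: E = 116.4 GPa, ρ = 7060 kg/m³
  material V: E = 204.1 GPa, ρ = 7900 kg/m³
  material V: M = 25.8 MN·m/kg
  material S: M = 16.5 MN·m/kg
Material V ranks first.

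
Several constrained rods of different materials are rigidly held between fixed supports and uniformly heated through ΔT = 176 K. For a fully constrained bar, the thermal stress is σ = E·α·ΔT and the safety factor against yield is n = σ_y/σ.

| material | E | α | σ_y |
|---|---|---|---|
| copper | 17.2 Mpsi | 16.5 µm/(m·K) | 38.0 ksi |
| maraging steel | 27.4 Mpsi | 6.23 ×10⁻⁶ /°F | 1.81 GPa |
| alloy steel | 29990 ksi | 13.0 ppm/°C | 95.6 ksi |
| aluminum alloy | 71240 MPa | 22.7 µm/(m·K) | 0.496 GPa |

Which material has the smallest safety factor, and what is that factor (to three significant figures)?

copper, n = 0.761

Per material, after unit conversion:
  copper: E = 118.6, α = 16.5, σ_y = 262.0 → σ = 344 MPa, n = 0.761
  maraging steel: E = 188.9, α = 11.2, σ_y = 1810 → σ = 373 MPa, n = 4.85
  alloy steel: E = 206.8, α = 13.0, σ_y = 659.1 → σ = 473 MPa, n = 1.39
  aluminum alloy: E = 71.24, α = 22.7, σ_y = 496.0 → σ = 285 MPa, n = 1.74
Copper has the lowest safety factor, n = 0.761.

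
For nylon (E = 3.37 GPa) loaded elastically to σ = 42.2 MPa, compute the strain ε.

0.0125

ε = σ/E = 42.2 / 3370 = 0.0125.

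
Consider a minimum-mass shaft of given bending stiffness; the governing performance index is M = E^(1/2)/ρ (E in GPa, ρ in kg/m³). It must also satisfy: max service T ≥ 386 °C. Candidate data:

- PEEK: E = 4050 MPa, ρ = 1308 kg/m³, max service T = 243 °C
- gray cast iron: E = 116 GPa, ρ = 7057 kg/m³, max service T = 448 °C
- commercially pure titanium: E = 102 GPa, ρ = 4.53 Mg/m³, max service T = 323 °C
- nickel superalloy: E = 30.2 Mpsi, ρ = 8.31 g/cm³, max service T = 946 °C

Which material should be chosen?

nickel superalloy

Screen on constraints: max service T ≥ 386 °C. Survivors: gray cast iron, nickel superalloy.
After converting to SI:
  gray cast iron: E = 116.0 GPa, ρ = 7057 kg/m³
  nickel superalloy: E = 208.2 GPa, ρ = 8310 kg/m³
  nickel superalloy: M = 1.74×10⁻³
  gray cast iron: M = 1.53×10⁻³
Highest index: nickel superalloy.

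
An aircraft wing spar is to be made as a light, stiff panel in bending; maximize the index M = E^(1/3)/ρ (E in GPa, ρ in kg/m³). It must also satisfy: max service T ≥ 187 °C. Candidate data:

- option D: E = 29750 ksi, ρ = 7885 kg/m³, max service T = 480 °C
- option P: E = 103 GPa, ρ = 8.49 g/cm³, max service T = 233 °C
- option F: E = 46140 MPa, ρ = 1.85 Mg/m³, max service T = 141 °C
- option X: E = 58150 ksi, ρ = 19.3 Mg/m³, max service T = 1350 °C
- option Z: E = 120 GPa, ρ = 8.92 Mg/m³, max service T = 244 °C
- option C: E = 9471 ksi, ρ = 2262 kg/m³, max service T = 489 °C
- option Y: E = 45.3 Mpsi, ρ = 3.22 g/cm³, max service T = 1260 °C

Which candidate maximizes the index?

option Y

Screen on constraints: max service T ≥ 187 °C. Survivors: option D, option P, option X, option Z, option C, option Y.
Putting every candidate on a common basis:
  option D: E = 205.1 GPa, ρ = 7885 kg/m³
  option P: E = 103.0 GPa, ρ = 8490 kg/m³
  option X: E = 400.9 GPa, ρ = 19300 kg/m³
  option Z: E = 120.0 GPa, ρ = 8920 kg/m³
  option C: E = 65.30 GPa, ρ = 2262 kg/m³
  option Y: E = 312.3 GPa, ρ = 3220 kg/m³
  option Y: M = 2.11×10⁻³
  option C: M = 1.78×10⁻³
  option D: M = 0.748×10⁻³
  option Z: M = 0.553×10⁻³
  option P: M = 0.552×10⁻³
  option X: M = 0.382×10⁻³
Highest index: option Y.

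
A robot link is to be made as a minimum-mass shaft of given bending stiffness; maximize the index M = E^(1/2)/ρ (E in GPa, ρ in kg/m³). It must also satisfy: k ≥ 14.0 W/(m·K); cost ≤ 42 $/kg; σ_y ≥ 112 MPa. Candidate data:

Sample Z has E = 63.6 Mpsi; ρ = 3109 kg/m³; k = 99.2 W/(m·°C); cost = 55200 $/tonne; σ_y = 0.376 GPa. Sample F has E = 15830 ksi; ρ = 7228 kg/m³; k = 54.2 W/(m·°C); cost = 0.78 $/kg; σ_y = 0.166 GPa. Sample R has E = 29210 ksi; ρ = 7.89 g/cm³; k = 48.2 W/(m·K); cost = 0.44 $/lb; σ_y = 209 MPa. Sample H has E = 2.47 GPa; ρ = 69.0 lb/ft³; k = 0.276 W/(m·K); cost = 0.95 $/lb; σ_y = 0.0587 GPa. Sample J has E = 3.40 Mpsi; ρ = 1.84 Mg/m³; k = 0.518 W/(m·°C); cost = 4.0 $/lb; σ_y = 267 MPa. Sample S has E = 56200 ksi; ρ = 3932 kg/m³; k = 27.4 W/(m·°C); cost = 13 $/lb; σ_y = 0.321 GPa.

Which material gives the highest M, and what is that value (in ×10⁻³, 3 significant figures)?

Screen on constraints: k ≥ 14.0 W/(m·K); cost ≤ 42 $/kg; σ_y ≥ 112 MPa. Survivors: sample F, sample R, sample S.
Putting every candidate on a common basis:
  sample F: E = 109.1 GPa, ρ = 7228 kg/m³
  sample R: E = 201.4 GPa, ρ = 7890 kg/m³
  sample S: E = 387.5 GPa, ρ = 3932 kg/m³
  sample S: M = 5.01×10⁻³
  sample R: M = 1.80×10⁻³
  sample F: M = 1.45×10⁻³
Sample S has the largest M.

sample S, M = 5.01×10⁻³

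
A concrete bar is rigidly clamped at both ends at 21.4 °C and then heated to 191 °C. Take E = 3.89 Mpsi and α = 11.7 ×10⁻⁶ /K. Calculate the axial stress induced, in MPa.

53.2 MPa

E = 3.89 Mpsi = 26.82 GPa.
ΔT = 169.6 K. Constrained thermal stress σ = E·α·ΔT = 26.82×10³ MPa × 11.7×10⁻⁶ × 169.6 = 53.2 MPa (compressive).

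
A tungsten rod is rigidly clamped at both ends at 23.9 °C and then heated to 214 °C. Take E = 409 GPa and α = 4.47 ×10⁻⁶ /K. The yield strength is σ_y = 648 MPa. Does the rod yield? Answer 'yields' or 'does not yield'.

ΔT = 190.1 K. Constrained thermal stress σ = E·α·ΔT = 409.0×10³ MPa × 4.47×10⁻⁶ × 190.1 = 348 MPa (compressive).
Compare to σ_y = 648 MPa: σ < σ_y, so it does not yield.

does not yield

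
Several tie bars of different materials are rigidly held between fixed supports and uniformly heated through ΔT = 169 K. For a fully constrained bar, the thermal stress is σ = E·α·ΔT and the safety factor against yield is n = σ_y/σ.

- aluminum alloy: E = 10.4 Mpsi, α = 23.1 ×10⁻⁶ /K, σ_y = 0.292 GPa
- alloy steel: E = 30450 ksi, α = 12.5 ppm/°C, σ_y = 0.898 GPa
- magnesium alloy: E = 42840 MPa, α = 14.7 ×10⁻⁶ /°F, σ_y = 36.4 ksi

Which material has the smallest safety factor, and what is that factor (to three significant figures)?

In consistent units (E in GPa, α in ×10⁻⁶/K, σ_y in MPa):
  aluminum alloy: E = 71.71, α = 23.1, σ_y = 292.0 → σ = 280 MPa, n = 1.04
  alloy steel: E = 209.9, α = 12.5, σ_y = 898.0 → σ = 444 MPa, n = 2.02
  magnesium alloy: E = 42.84, α = 26.5, σ_y = 251.0 → σ = 192 MPa, n = 1.31
The minimum is aluminum alloy at n = 1.04.

aluminum alloy, n = 1.04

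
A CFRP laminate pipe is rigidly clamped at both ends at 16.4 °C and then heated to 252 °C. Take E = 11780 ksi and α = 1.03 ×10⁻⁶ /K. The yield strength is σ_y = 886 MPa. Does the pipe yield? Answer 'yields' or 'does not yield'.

E = 11780 ksi = 81.22 GPa.
ΔT = 235.6 K. Constrained thermal stress σ = E·α·ΔT = 81.22×10³ MPa × 1.03×10⁻⁶ × 235.6 = 19.7 MPa (compressive).
Compare to σ_y = 886 MPa: σ < σ_y, so it does not yield.

does not yield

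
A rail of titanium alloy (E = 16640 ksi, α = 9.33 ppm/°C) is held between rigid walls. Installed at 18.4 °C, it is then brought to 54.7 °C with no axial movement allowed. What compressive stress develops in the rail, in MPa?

E = 16640 ksi = 114.7 GPa.
ΔT = 36.30 K. Constrained thermal stress σ = E·α·ΔT = 114.7×10³ MPa × 9.33×10⁻⁶ × 36.30 = 38.9 MPa (compressive).

38.9 MPa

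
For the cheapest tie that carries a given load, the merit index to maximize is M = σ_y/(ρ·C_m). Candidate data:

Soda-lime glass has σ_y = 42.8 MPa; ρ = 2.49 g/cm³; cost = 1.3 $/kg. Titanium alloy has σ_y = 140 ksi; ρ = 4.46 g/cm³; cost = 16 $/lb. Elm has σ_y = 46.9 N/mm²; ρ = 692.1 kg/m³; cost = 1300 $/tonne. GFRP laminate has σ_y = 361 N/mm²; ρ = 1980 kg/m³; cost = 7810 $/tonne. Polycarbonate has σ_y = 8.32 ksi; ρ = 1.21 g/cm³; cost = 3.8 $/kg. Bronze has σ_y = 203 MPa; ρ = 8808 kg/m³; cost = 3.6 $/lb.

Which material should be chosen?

elm

Putting every candidate on a common basis:
  soda-lime glass: σ_y = 42.80 MPa, ρ = 2490 kg/m³, cost = 1.300 $/kg
  titanium alloy: σ_y = 965.3 MPa, ρ = 4460 kg/m³, cost = 35.27 $/kg
  elm: σ_y = 46.90 MPa, ρ = 692.1 kg/m³, cost = 1.300 $/kg
  GFRP laminate: σ_y = 361.0 MPa, ρ = 1980 kg/m³, cost = 7.810 $/kg
  polycarbonate: σ_y = 57.36 MPa, ρ = 1210 kg/m³, cost = 3.800 $/kg
  bronze: σ_y = 203.0 MPa, ρ = 8808 kg/m³, cost = 7.937 $/kg
  elm: M = 52.1 kN·m per $
  GFRP laminate: M = 23.3 kN·m per $
  soda-lime glass: M = 13.2 kN·m per $
  polycarbonate: M = 12.5 kN·m per $
  titanium alloy: M = 6.14 kN·m per $
  bronze: M = 2.90 kN·m per $
Elm ranks first.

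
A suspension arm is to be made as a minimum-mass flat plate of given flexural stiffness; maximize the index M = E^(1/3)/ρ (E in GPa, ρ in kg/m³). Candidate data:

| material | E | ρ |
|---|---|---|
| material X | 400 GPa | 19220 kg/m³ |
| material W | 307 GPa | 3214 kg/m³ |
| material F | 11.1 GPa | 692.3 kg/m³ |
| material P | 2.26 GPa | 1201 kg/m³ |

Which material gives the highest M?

Evaluate M for each candidate:
  material F: M = 3.22×10⁻³
  material W: M = 2.10×10⁻³
  material P: M = 1.09×10⁻³
  material X: M = 0.383×10⁻³
Material F ranks first.

material F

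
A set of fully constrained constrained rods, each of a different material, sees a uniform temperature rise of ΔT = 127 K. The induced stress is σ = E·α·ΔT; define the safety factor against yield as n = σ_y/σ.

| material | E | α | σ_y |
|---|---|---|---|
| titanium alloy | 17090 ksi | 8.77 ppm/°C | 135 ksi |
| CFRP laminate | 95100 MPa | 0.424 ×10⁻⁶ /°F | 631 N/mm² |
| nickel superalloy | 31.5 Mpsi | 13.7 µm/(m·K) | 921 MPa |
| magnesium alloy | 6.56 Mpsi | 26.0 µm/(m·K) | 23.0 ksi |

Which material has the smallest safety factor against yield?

In consistent units (E in GPa, α in ×10⁻⁶/K, σ_y in MPa):
  titanium alloy: E = 117.8, α = 8.77, σ_y = 930.8 → σ = 131 MPa, n = 7.09
  CFRP laminate: E = 95.10, α = 0.763, σ_y = 631.0 → σ = 9.22 MPa, n = 68.5
  nickel superalloy: E = 217.2, α = 13.7, σ_y = 921.0 → σ = 378 MPa, n = 2.44
  magnesium alloy: E = 45.23, α = 26.0, σ_y = 158.6 → σ = 149 MPa, n = 1.06
Magnesium alloy has the lowest safety factor, n = 1.06.

magnesium alloy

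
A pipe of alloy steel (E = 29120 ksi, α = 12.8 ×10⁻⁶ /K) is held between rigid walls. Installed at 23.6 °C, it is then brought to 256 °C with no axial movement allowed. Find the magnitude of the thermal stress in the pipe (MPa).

E = 29120 ksi = 200.8 GPa.
ΔT = 232.4 K. Constrained thermal stress σ = E·α·ΔT = 200.8×10³ MPa × 12.8×10⁻⁶ × 232.4 = 597 MPa (compressive).

597 MPa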